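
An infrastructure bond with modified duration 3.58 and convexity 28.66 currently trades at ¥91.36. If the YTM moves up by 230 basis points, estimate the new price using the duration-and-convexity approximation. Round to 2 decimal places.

¥84.53

Duration effect: -D_mod·Δy = -3.58 × (+0.023) = -0.082340
Convexity effect: ½·C·(Δy)² = 0.5 × 28.66 × (0.023)² = +0.00758057
ΔP/P ≈ -0.082340 + 0.00758057 = -0.07475943
New price ≈ 91.36 × (1 - 0.07475943) = 84.5299784752.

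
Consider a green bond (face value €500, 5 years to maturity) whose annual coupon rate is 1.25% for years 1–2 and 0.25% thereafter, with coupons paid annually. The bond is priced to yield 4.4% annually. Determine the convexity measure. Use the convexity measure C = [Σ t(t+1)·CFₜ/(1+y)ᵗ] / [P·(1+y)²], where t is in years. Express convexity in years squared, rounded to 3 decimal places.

26.788

With y = 0.044:
  t   CF        PV=CF/(1+0.044)^t    t·PV        t(t+1)·PV
  1         6.25         5.9866         5.9866          11.9732
  2         6.25         5.7343        11.4686          34.4057
  3         1.25         1.0985         3.2956          13.1823
  4         1.25         1.0522         4.2089          21.0445
  5       501.25       404.1587     2,020.7933      12,124.7599
  Σ                    418.0303     2,045.7529      12,205.3655
P = 418.0303.
Convexity = Σ t(t+1)·PV / [P·(1+y)²] = 12,205.3655 / (418.0303 × 1.089936) = 26.78811.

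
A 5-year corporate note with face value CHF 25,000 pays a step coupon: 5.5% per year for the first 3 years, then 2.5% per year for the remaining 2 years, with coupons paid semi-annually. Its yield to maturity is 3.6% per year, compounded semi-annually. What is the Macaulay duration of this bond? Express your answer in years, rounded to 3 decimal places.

Periodic yield y = 0.018. Discount each cash flow and weight by its period:
  t   CF        PV=CF/(1+0.018)^t    t·PV
  1       687.50       675.3438       675.3438
  2       687.50       663.4026     1,326.8051
  3       687.50       651.6725     1,955.0174
  4       687.50       640.1498     2,560.5991
  5       687.50       628.8308     3,144.1541
  6       687.50       617.7120     3,706.2720
  7       312.50       275.8135     1,930.6948
  8       312.50       270.9367     2,167.4934
  9       312.50       266.1460     2,395.3144
  10   25,312.50    21,176.6501   211,766.5008
  Σ                 25,866.6578   231,628.1948
Price P = Σ PV = 25,866.6578.
Macaulay duration = Σ(t·PV) / P = 231,628.1948 / 25,866.6578 = 8.95470 half-year periods.
In years: 8.95470 / 2 = 4.47735 years.

4.477 years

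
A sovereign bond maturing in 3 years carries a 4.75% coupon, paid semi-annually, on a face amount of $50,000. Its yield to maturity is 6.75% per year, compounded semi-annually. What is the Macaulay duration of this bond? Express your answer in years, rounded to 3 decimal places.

2.826 years

Periodic yield y = 0.03375. Discount each cash flow and weight by its period:
  t   CF        PV=CF/(1+0.03375)^t    t·PV
  1     1,187.50     1,148.7304     1,148.7304
  2     1,187.50     1,111.2265     2,222.4529
  3     1,187.50     1,074.9470     3,224.8410
  4     1,187.50     1,039.8520     4,159.4080
  5     1,187.50     1,005.9028     5,029.5139
  6    51,187.50    41,944.0907   251,664.5442
  Σ                 47,324.7493   267,449.4902
Price P = Σ PV = 47,324.7493.
Macaulay duration = Σ(t·PV) / P = 267,449.4902 / 47,324.7493 = 5.65137 half-year periods.
In years: 5.65137 / 2 = 2.82568 years.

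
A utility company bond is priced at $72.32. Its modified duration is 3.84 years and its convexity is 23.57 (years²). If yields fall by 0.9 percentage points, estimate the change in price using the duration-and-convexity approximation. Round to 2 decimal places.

Duration effect: -D_mod·Δy = -3.84 × (-0.009) = +0.034560
Convexity effect: ½·C·(Δy)² = 0.5 × 23.57 × (-0.009)² = +0.000954585
ΔP/P ≈ +0.034560 + 0.000954585 = +0.035514585
ΔP ≈ 72.32 × (+0.035514585) = +2.5684147872.

+$2.57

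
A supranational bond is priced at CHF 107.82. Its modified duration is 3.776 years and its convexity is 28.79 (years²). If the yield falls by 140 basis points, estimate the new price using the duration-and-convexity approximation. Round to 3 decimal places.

CHF 113.824

Duration effect: -D_mod·Δy = -3.776 × (-0.014) = +0.052864
Convexity effect: ½·C·(Δy)² = 0.5 × 28.79 × (-0.014)² = +0.00282142
ΔP/P ≈ +0.052864 + 0.00282142 = +0.05568542
New price ≈ 107.82 × (1 + 0.05568542) = 113.8240019844.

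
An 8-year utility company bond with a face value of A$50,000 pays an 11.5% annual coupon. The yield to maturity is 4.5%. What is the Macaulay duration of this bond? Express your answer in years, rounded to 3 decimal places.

6.064 years

Periodic yield y = 0.045. Discount each cash flow and weight by its year:
  t   CF        PV=CF/(1+0.045)^t    t·PV
  1     5,750.00     5,502.3923     5,502.3923
  2     5,750.00     5,265.4472    10,530.8944
  3     5,750.00     5,038.7055    15,116.1164
  4     5,750.00     4,821.7277    19,286.9109
  5     5,750.00     4,614.0935    23,070.4676
  6     5,750.00     4,415.4005    26,492.4030
  7     5,750.00     4,225.2636    29,576.8454
  8    55,750.00    39,202.5708   313,620.5666
  Σ                 73,085.6012   443,196.5967
Price P = Σ PV = 73,085.6012.
Macaulay duration = Σ(t·PV) / P = 443,196.5967 / 73,085.6012 = 6.06408 years.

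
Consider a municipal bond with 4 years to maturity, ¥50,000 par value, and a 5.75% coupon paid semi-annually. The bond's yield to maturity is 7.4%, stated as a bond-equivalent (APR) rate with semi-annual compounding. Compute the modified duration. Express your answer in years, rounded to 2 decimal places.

Periodic yield y = 0.037. First find Macaulay duration:
  t   CF        PV=CF/(1+0.037)^t    t·PV
  1     1,437.50     1,386.2102     1,386.2102
  2     1,437.50     1,336.7505     2,673.5009
  3     1,437.50     1,289.0554     3,867.1662
  4     1,437.50     1,243.0621     4,972.2484
  5     1,437.50     1,198.7098     5,993.5492
  6     1,437.50     1,155.9401     6,935.6404
  7     1,437.50     1,114.6963     7,802.8741
  8    51,437.50    38,463.5887   307,708.7092
  Σ                 47,188.0130   341,339.8986
P = 47,188.0130; Macaulay duration = 341,339.8986 / 47,188.0130 = 7.23361 half-year periods = 3.61681 years.
Modified duration = D_Mac / (1 + y) = 3.61681 / 1.037 = 3.48776 years.

3.49 years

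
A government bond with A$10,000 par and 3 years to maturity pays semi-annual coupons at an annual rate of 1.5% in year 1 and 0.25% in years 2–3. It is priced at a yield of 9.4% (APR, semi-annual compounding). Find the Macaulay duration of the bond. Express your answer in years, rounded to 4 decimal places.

Periodic yield y = 0.047. Discount each cash flow and weight by its period:
  t   CF        PV=CF/(1+0.047)^t    t·PV
  1        75.00        71.6332        71.6332
  2        75.00        68.4176       136.8352
  3        12.50        10.8911        32.6732
  4        12.50        10.4022        41.6086
  5        12.50         9.9352        49.6760
  6    10,012.50     7,600.8548    45,605.1291
  Σ                  7,772.1341    45,937.5553
Price P = Σ PV = 7,772.1341.
Macaulay duration = Σ(t·PV) / P = 45,937.5553 / 7,772.1341 = 5.91055 half-year periods.
In years: 5.91055 / 2 = 2.95527 years.

2.9553 years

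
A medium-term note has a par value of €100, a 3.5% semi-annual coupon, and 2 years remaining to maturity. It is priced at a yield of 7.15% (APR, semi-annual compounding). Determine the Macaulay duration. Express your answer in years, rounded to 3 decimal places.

1.947 years

Periodic yield y = 0.03575. Discount each cash flow and weight by its period:
  t   CF        PV=CF/(1+0.03575)^t    t·PV
  1         1.75         1.6896         1.6896
  2         1.75         1.6313         3.2626
  3         1.75         1.5750         4.7249
  4       101.75        88.4127       353.6508
  Σ                     93.3085       363.3279
Price P = Σ PV = 93.3085.
Macaulay duration = Σ(t·PV) / P = 363.3279 / 93.3085 = 3.89383 half-year periods.
In years: 3.89383 / 2 = 1.94692 years.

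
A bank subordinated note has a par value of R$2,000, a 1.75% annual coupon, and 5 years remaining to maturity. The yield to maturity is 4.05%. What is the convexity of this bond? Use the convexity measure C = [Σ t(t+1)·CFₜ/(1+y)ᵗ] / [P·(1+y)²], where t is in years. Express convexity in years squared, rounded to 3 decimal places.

26.385

With y = 0.0405:
  t   CF        PV=CF/(1+0.0405)^t    t·PV        t(t+1)·PV
  1        35.00        33.6377        33.6377          67.2753
  2        35.00        32.3284        64.6568         193.9703
  3        35.00        31.0700        93.2101         372.8405
  4        35.00        29.8607       119.4427         597.2136
  5     2,035.00     1,668.6067     8,343.0336      50,058.2019
  Σ                  1,795.5035     8,653.9809      51,289.5016
P = 1,795.5035.
Convexity = Σ t(t+1)·PV / [P·(1+y)²] = 51,289.5016 / (1,795.5035 × 1.082640) = 26.38506.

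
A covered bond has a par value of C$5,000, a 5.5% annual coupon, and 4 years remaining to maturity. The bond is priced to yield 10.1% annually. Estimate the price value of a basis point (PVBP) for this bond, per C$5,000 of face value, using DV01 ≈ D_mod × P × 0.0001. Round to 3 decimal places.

Periodic yield y = 0.101.
  t   CF        PV=CF/(1+0.101)^t    t·PV
  1       275.00       249.7729       249.7729
  2       275.00       226.8601       453.7201
  3       275.00       206.0491       618.1473
  4     5,275.00     3,589.8243    14,359.2970
  Σ                  4,272.5064    15,680.9374
P = 4,272.5064; D_Mac = 3.67020 yrs; D_mod = 3.33351 yrs.
DV01 ≈ 3.33351 × 4,272.5064 × 0.0001 = 1.424245.

C$1.424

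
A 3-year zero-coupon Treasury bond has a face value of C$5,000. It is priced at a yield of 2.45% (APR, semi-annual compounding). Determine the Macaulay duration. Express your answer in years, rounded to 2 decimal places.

3.00 years

A zero-coupon bond has a single cash flow at maturity, so its Macaulay duration equals its maturity: 3 years.
(Equivalently: 6 semi-annual periods ÷ 2 = 3 years.)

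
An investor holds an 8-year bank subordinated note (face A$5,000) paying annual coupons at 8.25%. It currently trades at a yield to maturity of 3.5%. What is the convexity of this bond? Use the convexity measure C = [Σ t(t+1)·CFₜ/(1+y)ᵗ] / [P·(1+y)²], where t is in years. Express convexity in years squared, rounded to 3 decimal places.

49.736

With y = 0.035:
  t   CF        PV=CF/(1+0.035)^t    t·PV        t(t+1)·PV
  1       412.50       398.5507       398.5507         797.1014
  2       412.50       385.0732       770.1463       2,310.4390
  3       412.50       372.0514     1,116.1541       4,464.6164
  4       412.50       359.4699     1,437.8797       7,189.3984
  5       412.50       347.3139     1,736.5697      10,419.4179
  6       412.50       335.5690     2,013.4141      14,093.8987
  7       412.50       324.2213     2,269.5489      18,156.3912
  8     5,412.50     4,110.3150    32,882.5204     295,942.6835
  Σ                  6,632.5644    42,624.7839     353,373.9465
P = 6,632.5644.
Convexity = Σ t(t+1)·PV / [P·(1+y)²] = 353,373.9465 / (6,632.5644 × 1.071225) = 49.73617.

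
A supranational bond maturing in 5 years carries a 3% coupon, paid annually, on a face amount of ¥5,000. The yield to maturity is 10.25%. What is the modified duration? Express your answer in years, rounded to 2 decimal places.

4.23 years

Periodic yield y = 0.1025. First find Macaulay duration:
  t   CF        PV=CF/(1+0.1025)^t    t·PV
  1       150.00       136.0544       136.0544
  2       150.00       123.4054       246.8107
  3       150.00       111.9323       335.7969
  4       150.00       101.5259       406.1036
  5     5,150.00     3,161.6533    15,808.2663
  Σ                  3,634.5713    16,933.0320
P = 3,634.5713; Macaulay duration = 16,933.0320 / 3,634.5713 = 4.65888 years.
Modified duration = D_Mac / (1 + y) = 4.65888 / 1.1025 = 4.22574 years.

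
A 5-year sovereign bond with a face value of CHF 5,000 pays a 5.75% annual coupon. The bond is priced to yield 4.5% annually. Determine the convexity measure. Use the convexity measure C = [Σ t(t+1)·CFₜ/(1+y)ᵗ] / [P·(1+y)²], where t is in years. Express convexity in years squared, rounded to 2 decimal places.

With y = 0.045:
  t   CF        PV=CF/(1+0.045)^t    t·PV        t(t+1)·PV
  1       287.50       275.1196       275.1196         550.2392
  2       287.50       263.2724       526.5447       1,579.6342
  3       287.50       251.9353       755.8058       3,023.2233
  4       287.50       241.0864       964.3455       4,821.7277
  5     5,287.50     4,242.9599    21,214.7995     127,288.7973
  Σ                  5,274.3735    23,736.6152     137,263.6217
P = 5,274.3735.
Convexity = Σ t(t+1)·PV / [P·(1+y)²] = 137,263.6217 / (5,274.3735 × 1.092025) = 23.83153.

23.83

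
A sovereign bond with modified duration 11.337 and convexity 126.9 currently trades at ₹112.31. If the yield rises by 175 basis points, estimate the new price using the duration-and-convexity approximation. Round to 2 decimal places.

Duration effect: -D_mod·Δy = -11.337 × (+0.0175) = -0.1983975
Convexity effect: ½·C·(Δy)² = 0.5 × 126.9 × (0.0175)² = +0.0194315625
ΔP/P ≈ -0.1983975 + 0.0194315625 = -0.1789659375
New price ≈ 112.31 × (1 - 0.1789659375) = 92.210335559375.

₹92.21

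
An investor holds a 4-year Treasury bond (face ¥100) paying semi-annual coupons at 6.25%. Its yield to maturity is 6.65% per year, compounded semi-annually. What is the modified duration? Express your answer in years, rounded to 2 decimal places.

3.48 years

Periodic yield y = 0.03325. First find Macaulay duration:
  t   CF        PV=CF/(1+0.03325)^t    t·PV
  1        3.125         3.0244         3.0244
  2        3.125         2.9271         5.8542
  3        3.125         2.8329         8.4987
  4        3.125         2.7418        10.9670
  5        3.125         2.6535        13.2676
  6        3.125         2.5681        15.4088
  7        3.125         2.4855        17.3984
  8      103.125        79.3817       635.0540
  Σ                     98.6151       709.4732
P = 98.6151; Macaulay duration = 709.4732 / 98.6151 = 7.19437 half-year periods = 3.59718 years.
Modified duration = D_Mac / (1 + y) = 3.59718 / 1.03325 = 3.48143 years.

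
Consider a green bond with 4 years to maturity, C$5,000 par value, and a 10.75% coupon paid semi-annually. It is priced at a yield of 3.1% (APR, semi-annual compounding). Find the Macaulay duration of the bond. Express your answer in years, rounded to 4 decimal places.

Periodic yield y = 0.0155. Discount each cash flow and weight by its period:
  t   CF        PV=CF/(1+0.0155)^t    t·PV
  1       268.75       264.6480       264.6480
  2       268.75       260.6085       521.2170
  3       268.75       256.6307       769.8922
  4       268.75       252.7137     1,010.8547
  5       268.75       248.8564     1,244.2821
  6       268.75       245.0580     1,470.3481
  7       268.75       241.3176     1,689.2231
  8     5,268.75     4,658.7367    37,269.8940
  Σ                  6,428.5697    44,240.3592
Price P = Σ PV = 6,428.5697.
Macaulay duration = Σ(t·PV) / P = 44,240.3592 / 6,428.5697 = 6.88184 half-year periods.
In years: 6.88184 / 2 = 3.44092 years.

3.4409 years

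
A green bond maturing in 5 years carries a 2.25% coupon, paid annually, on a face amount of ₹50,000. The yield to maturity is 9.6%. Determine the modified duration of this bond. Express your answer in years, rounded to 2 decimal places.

Periodic yield y = 0.096. First find Macaulay duration:
  t   CF        PV=CF/(1+0.096)^t    t·PV
  1     1,125.00     1,026.4599     1,026.4599
  2     1,125.00       936.5510     1,873.1019
  3     1,125.00       854.5173     2,563.5519
  4     1,125.00       779.6691     3,118.6763
  5    51,125.00    32,328.1275   161,640.6375
  Σ                 35,925.3247   170,222.4275
P = 35,925.3247; Macaulay duration = 170,222.4275 / 35,925.3247 = 4.73823 years.
Modified duration = D_Mac / (1 + y) = 4.73823 / 1.096 = 4.32320 years.

4.32 years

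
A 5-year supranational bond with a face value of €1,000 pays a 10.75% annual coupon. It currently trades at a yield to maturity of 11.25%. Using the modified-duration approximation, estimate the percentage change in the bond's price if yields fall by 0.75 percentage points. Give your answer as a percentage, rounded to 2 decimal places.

Periodic yield y = 0.1125. Modified duration first:
  t   CF        PV=CF/(1+0.1125)^t    t·PV
  1       107.50        96.6292        96.6292
  2       107.50        86.8577       173.7154
  3       107.50        78.0744       234.2231
  4       107.50        70.1792       280.7168
  5     1,107.50       649.8957     3,249.4783
  Σ                    981.6361     4,034.7628
P = 981.6361; D_Mac = 4.11024 yrs; D_mod = 4.11024/(1+0.1125) = 3.69460 yrs.
ΔP/P ≈ -D_mod · Δy = -3.69460 × (-0.0075) = +0.027710 = +2.7710%.

+2.77%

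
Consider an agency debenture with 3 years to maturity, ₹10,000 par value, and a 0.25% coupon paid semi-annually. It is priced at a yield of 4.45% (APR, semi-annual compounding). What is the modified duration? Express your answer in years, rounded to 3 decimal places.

Periodic yield y = 0.02225. First find Macaulay duration:
  t   CF        PV=CF/(1+0.02225)^t    t·PV
  1        12.50        12.2279        12.2279
  2        12.50        11.9618        23.9236
  3        12.50        11.7014        35.1043
  4        12.50        11.4467        45.7869
  5        12.50        11.1976        55.9879
  6    10,012.50     8,774.0441    52,644.2647
  Σ                  8,832.5796    52,817.2953
P = 8,832.5796; Macaulay duration = 52,817.2953 / 8,832.5796 = 5.97983 half-year periods = 2.98991 years.
Modified duration = D_Mac / (1 + y) = 2.98991 / 1.02225 = 2.92484 years.

2.925 years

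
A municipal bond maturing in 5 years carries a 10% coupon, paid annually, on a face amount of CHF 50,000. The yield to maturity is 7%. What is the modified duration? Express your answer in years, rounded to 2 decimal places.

Periodic yield y = 0.07. First find Macaulay duration:
  t   CF        PV=CF/(1+0.07)^t    t·PV
  1     5,000.00     4,672.8972     4,672.8972
  2     5,000.00     4,367.1936     8,734.3873
  3     5,000.00     4,081.4894    12,244.4682
  4     5,000.00     3,814.4761    15,257.9042
  5    55,000.00    39,214.2399   196,071.1994
  Σ                 56,150.2962   236,980.8562
P = 56,150.2962; Macaulay duration = 236,980.8562 / 56,150.2962 = 4.22047 years.
Modified duration = D_Mac / (1 + y) = 4.22047 / 1.07 = 3.94437 years.

3.94 years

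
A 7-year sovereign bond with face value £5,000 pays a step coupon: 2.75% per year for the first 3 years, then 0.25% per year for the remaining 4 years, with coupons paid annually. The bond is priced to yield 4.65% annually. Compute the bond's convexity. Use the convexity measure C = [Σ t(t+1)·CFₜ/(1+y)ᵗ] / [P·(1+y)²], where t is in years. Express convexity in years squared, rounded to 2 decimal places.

With y = 0.0465:
  t   CF        PV=CF/(1+0.0465)^t    t·PV        t(t+1)·PV
  1       137.50       131.3903       131.3903         262.7807
  2       137.50       125.5522       251.1043         753.3130
  3       137.50       119.9734       359.9202       1,439.6809
  4        12.50        10.4220        41.6882         208.4410
  5        12.50         9.9590        49.7948         298.7687
  6        12.50         9.5164        57.0987         399.6906
  7     5,012.50     3,646.5297    25,525.7080     204,205.6640
  Σ                  4,053.3431    26,416.7046     207,568.3389
P = 4,053.3431.
Convexity = Σ t(t+1)·PV / [P·(1+y)²] = 207,568.3389 / (4,053.3431 × 1.095162) = 46.75944.

46.76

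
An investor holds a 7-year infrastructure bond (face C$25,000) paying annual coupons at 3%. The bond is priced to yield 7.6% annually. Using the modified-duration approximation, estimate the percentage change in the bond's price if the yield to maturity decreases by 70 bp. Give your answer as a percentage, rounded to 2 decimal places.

+4.11%

Periodic yield y = 0.076. Modified duration first:
  t   CF        PV=CF/(1+0.076)^t    t·PV
  1       750.00       697.0260       697.0260
  2       750.00       647.7937     1,295.5874
  3       750.00       602.0388     1,806.1163
  4       750.00       559.5156     2,238.0623
  5       750.00       519.9959     2,599.9794
  6       750.00       483.2676     2,899.6053
  7    25,750.00    15,420.2471   107,941.7299
  Σ                 18,929.8846   119,478.1067
P = 18,929.8846; D_Mac = 6.31161 yrs; D_mod = 6.31161/(1+0.076) = 5.86581 yrs.
ΔP/P ≈ -D_mod · Δy = -5.86581 × (-0.007) = +0.041061 = +4.1061%.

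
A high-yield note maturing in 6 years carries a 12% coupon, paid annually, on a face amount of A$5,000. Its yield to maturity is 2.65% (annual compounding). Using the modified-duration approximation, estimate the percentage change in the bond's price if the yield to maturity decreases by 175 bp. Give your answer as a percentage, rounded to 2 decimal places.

+8.32%

Periodic yield y = 0.0265. Modified duration first:
  t   CF        PV=CF/(1+0.0265)^t    t·PV
  1       600.00       584.5105       584.5105
  2       600.00       569.4208     1,138.8416
  3       600.00       554.7207     1,664.1622
  4       600.00       540.4001     2,161.6005
  5       600.00       526.4492     2,632.2461
  6     5,600.00     4,786.6790    28,720.0740
  Σ                  7,562.1804    36,901.4349
P = 7,562.1804; D_Mac = 4.87973 yrs; D_mod = 4.87973/(1+0.0265) = 4.75376 yrs.
ΔP/P ≈ -D_mod · Δy = -4.75376 × (-0.0175) = +0.083191 = +8.3191%.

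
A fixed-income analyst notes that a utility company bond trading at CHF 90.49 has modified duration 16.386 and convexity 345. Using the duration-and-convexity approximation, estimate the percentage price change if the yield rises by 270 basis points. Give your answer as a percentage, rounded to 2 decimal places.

-31.67%

Duration effect: -D_mod·Δy = -16.386 × (+0.027) = -0.442422
Convexity effect: ½·C·(Δy)² = 0.5 × 345 × (0.027)² = +0.1257525
ΔP/P ≈ -0.442422 + 0.1257525 = -0.3166695
= -31.66695%.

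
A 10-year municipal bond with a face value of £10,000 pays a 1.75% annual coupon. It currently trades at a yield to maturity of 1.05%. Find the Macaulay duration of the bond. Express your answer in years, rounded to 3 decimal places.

Periodic yield y = 0.0105. Discount each cash flow and weight by its year:
  t   CF        PV=CF/(1+0.0105)^t    t·PV
  1       175.00       173.1816       173.1816
  2       175.00       171.3821       342.7642
  3       175.00       169.6013       508.8038
  4       175.00       167.8390       671.3558
  5       175.00       166.0950       830.4748
  6       175.00       164.3691       986.2145
  7       175.00       162.6611     1,138.6280
  8       175.00       160.9709     1,287.7676
  9       175.00       159.2983     1,433.6849
  10   10,175.00     9,165.8182    91,658.1821
  Σ                 10,661.2166    99,031.0573
Price P = Σ PV = 10,661.2166.
Macaulay duration = Σ(t·PV) / P = 99,031.0573 / 10,661.2166 = 9.28891 years.

9.289 years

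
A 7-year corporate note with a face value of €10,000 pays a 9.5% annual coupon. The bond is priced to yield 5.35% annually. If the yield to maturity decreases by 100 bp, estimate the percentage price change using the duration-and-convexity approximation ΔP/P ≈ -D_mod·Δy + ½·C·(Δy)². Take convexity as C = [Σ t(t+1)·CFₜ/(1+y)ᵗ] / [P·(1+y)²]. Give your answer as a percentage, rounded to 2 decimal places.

With y = 0.0535:
  t   CF        PV=CF/(1+0.0535)^t    t·PV        t(t+1)·PV
  1       950.00       901.7561       901.7561       1,803.5121
  2       950.00       855.9621     1,711.9242       5,135.7725
  3       950.00       812.4937     2,437.4810       9,749.9240
  4       950.00       771.2327     3,084.9309      15,424.6544
  5       950.00       732.0671     3,660.3356      21,962.0138
  6       950.00       694.8905     4,169.3429      29,185.4004
  7    10,950.00     7,602.7785    53,219.4497     425,755.5976
  Σ                 12,371.1807    69,185.2203     509,016.8748
P = 12,371.1807; D_Mac = 5.59245 yrs; D_mod = 5.30845 yrs; C = 37.07251.
Duration effect: -5.30845 × (-0.01) = +0.053084
Convexity effect: 0.5 × 37.07251 × (-0.01)² = +0.0018536
ΔP/P ≈ +0.053084 + 0.0018536 = +0.054938 = +5.4938%.

+5.49%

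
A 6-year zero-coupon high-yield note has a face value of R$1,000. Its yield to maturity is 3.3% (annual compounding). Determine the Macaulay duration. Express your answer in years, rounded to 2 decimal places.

A zero-coupon bond has a single cash flow at maturity, so its Macaulay duration equals its maturity: 6 years.

6.00 years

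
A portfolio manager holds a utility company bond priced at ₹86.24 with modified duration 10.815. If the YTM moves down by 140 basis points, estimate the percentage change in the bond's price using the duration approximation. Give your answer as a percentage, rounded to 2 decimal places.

+15.14%

Duration approximation: ΔP/P ≈ -D_mod · Δy = -10.815 × (-0.014) = +0.151410.
As a percentage: +15.1410%.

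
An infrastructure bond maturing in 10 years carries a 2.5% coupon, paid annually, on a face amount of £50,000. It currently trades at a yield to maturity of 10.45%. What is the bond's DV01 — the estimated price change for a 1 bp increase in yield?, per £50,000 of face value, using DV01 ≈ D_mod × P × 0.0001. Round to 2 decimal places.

£19.96

Periodic yield y = 0.1045.
  t   CF        PV=CF/(1+0.1045)^t    t·PV
  1     1,250.00     1,131.7338     1,131.7338
  2     1,250.00     1,024.6571     2,049.3143
  3     1,250.00       927.7113     2,783.1339
  4     1,250.00       839.9378     3,359.7512
  5     1,250.00       760.4688     3,802.3441
  6     1,250.00       688.5186     4,131.1117
  7     1,250.00       623.3758     4,363.6309
  8     1,250.00       564.3964     4,515.1714
  9     1,250.00       510.9972     4,598.9749
  10   51,250.00    18,968.6607   189,686.6068
  Σ                 26,040.4577   220,421.7731
P = 26,040.4577; D_Mac = 8.46459 yrs; D_mod = 7.66373 yrs.
DV01 ≈ 7.66373 × 26,040.4577 × 0.0001 = 19.956702.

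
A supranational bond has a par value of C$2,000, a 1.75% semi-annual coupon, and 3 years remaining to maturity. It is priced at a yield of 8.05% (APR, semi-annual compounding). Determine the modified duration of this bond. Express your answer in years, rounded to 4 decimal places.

Periodic yield y = 0.04025. First find Macaulay duration:
  t   CF        PV=CF/(1+0.04025)^t    t·PV
  1        17.50        16.8229        16.8229
  2        17.50        16.1720        32.3439
  3        17.50        15.5462        46.6387
  4        17.50        14.9447        59.7788
  5        17.50        14.3664        71.8322
  6     2,017.50     1,592.1618     9,552.9707
  Σ                  1,670.0140     9,780.3872
P = 1,670.0140; Macaulay duration = 9,780.3872 / 1,670.0140 = 5.85647 half-year periods = 2.92824 years.
Modified duration = D_Mac / (1 + y) = 2.92824 / 1.04025 = 2.81493 years.

2.8149 years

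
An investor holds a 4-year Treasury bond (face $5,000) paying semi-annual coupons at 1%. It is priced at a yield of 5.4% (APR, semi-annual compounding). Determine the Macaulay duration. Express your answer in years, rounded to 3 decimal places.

3.923 years

Periodic yield y = 0.027. Discount each cash flow and weight by its period:
  t   CF        PV=CF/(1+0.027)^t    t·PV
  1        25.00        24.3427        24.3427
  2        25.00        23.7028        47.4055
  3        25.00        23.0796        69.2389
  4        25.00        22.4729        89.8914
  5        25.00        21.8820       109.4102
  6        25.00        21.3068       127.8405
  7        25.00        20.7466       145.2262
  8     5,025.00     4,060.4346    32,483.4766
  Σ                  4,217.9680    33,096.8321
Price P = Σ PV = 4,217.9680.
Macaulay duration = Σ(t·PV) / P = 33,096.8321 / 4,217.9680 = 7.84663 half-year periods.
In years: 7.84663 / 2 = 3.92331 years.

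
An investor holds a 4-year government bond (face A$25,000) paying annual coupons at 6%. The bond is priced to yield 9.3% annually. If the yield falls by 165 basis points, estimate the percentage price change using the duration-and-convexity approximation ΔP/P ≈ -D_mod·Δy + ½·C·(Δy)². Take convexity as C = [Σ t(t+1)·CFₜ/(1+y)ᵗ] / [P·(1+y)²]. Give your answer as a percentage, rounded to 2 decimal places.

+5.71%

With y = 0.093:
  t   CF        PV=CF/(1+0.093)^t    t·PV        t(t+1)·PV
  1     1,500.00     1,372.3696     1,372.3696       2,744.7392
  2     1,500.00     1,255.5989     2,511.1978       7,533.5935
  3     1,500.00     1,148.7639     3,446.2917      13,785.1666
  4    26,500.00    18,568.0042    74,272.0169     371,360.0844
  Σ                 22,344.7367    81,601.8760     395,423.5838
P = 22,344.7367; D_Mac = 3.65195 yrs; D_mod = 3.34122 yrs; C = 14.81314.
Duration effect: -3.34122 × (-0.0165) = +0.055130
Convexity effect: 0.5 × 14.81314 × (-0.0165)² = +0.0020164
ΔP/P ≈ +0.055130 + 0.0020164 = +0.057147 = +5.7147%.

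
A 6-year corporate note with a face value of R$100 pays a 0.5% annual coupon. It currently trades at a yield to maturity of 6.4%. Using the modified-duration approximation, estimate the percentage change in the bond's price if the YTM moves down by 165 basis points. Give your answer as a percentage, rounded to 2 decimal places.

+9.16%

Periodic yield y = 0.064. Modified duration first:
  t   CF        PV=CF/(1+0.064)^t    t·PV
  1         0.50         0.4699         0.4699
  2         0.50         0.4417         0.8833
  3         0.50         0.4151         1.2453
  4         0.50         0.3901         1.5605
  5         0.50         0.3667         1.8333
  6       100.50        69.2654       415.5923
  Σ                     71.3489       421.5847
P = 71.3489; D_Mac = 5.90878 yrs; D_mod = 5.90878/(1+0.064) = 5.55336 yrs.
ΔP/P ≈ -D_mod · Δy = -5.55336 × (-0.0165) = +0.091631 = +9.1631%.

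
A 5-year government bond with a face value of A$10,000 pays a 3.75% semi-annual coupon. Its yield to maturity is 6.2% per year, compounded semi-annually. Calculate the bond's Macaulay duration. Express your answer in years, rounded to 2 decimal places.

Periodic yield y = 0.031. Discount each cash flow and weight by its period:
  t   CF        PV=CF/(1+0.031)^t    t·PV
  1       187.50       181.8623       181.8623
  2       187.50       176.3941       352.7881
  3       187.50       171.0903       513.2708
  4       187.50       165.9459       663.7837
  5       187.50       160.9563       804.7814
  6       187.50       156.1167       936.7000
  7       187.50       151.4226     1,059.9580
  8       187.50       146.8696     1,174.9569
  9       187.50       142.4536     1,282.0820
  10   10,187.50     7,507.2516    75,072.5156
  Σ                  8,960.3628    82,042.6988
Price P = Σ PV = 8,960.3628.
Macaulay duration = Σ(t·PV) / P = 82,042.6988 / 8,960.3628 = 9.15618 half-year periods.
In years: 9.15618 / 2 = 4.57809 years.

4.58 years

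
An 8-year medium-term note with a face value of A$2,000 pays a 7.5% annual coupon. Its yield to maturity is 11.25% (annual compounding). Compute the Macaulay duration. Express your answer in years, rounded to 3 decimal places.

6.083 years

Periodic yield y = 0.1125. Discount each cash flow and weight by its year:
  t   CF        PV=CF/(1+0.1125)^t    t·PV
  1       150.00       134.8315       134.8315
  2       150.00       121.1968       242.3936
  3       150.00       108.9410       326.8229
  4       150.00        97.9245       391.6978
  5       150.00        88.0220       440.1099
  6       150.00        79.1209       474.7253
  7       150.00        71.1199       497.8393
  8     2,150.00       916.3013     7,330.4104
  Σ                  1,617.4578     9,838.8307
Price P = Σ PV = 1,617.4578.
Macaulay duration = Σ(t·PV) / P = 9,838.8307 / 1,617.4578 = 6.08290 years.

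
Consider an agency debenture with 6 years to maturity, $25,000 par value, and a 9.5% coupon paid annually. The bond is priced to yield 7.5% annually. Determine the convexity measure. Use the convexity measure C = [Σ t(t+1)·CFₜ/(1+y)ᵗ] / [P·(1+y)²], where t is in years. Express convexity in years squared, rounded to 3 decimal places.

27.526

With y = 0.075:
  t   CF        PV=CF/(1+0.075)^t    t·PV        t(t+1)·PV
  1     2,375.00     2,209.3023     2,209.3023       4,418.6047
  2     2,375.00     2,055.1650     4,110.3299      12,330.9897
  3     2,375.00     1,911.7814     5,735.3441      22,941.3762
  4     2,375.00     1,778.4013     7,113.6050      35,568.0252
  5     2,375.00     1,654.3268     8,271.6338      49,629.8026
  6    27,375.00    17,737.9466   106,427.6794     744,993.7559
  Σ                 27,346.9232   133,867.8945     869,882.5542
P = 27,346.9232.
Convexity = Σ t(t+1)·PV / [P·(1+y)²] = 869,882.5542 / (27,346.9232 × 1.155625) = 27.52550.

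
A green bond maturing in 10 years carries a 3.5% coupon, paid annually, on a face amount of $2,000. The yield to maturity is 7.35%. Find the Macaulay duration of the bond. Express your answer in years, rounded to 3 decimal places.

8.326 years

Periodic yield y = 0.0735. Discount each cash flow and weight by its year:
  t   CF        PV=CF/(1+0.0735)^t    t·PV
  1        70.00        65.2073        65.2073
  2        70.00        60.7427       121.4854
  3        70.00        56.5838       169.7513
  4        70.00        52.7096       210.8385
  5        70.00        49.1007       245.5036
  6        70.00        45.7389       274.4334
  7        70.00        42.6073       298.2509
  8        70.00        39.6901       317.5204
  9        70.00        36.9726       332.7531
  10    2,070.00     1,018.4738    10,184.7379
  Σ                  1,467.8266    12,220.4817
Price P = Σ PV = 1,467.8266.
Macaulay duration = Σ(t·PV) / P = 12,220.4817 / 1,467.8266 = 8.32556 years.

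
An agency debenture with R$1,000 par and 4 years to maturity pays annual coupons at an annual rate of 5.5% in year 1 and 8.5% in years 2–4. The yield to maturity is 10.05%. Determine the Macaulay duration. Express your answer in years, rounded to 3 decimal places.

Periodic yield y = 0.1005. Discount each cash flow and weight by its year:
  t   CF        PV=CF/(1+0.1005)^t    t·PV
  1        55.00        49.9773        49.9773
  2        85.00        70.1841       140.3682
  3        85.00        63.7748       191.3243
  4     1,085.00       739.7237     2,958.8949
  Σ                    923.6599     3,340.5647
Price P = Σ PV = 923.6599.
Macaulay duration = Σ(t·PV) / P = 3,340.5647 / 923.6599 = 3.61666 years.

3.617 years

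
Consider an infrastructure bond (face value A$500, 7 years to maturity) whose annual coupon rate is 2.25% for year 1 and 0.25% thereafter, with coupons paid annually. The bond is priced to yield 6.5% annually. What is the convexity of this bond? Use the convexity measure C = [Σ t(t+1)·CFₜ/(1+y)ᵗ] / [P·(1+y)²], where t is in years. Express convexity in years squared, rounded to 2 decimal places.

With y = 0.065:
  t   CF        PV=CF/(1+0.065)^t    t·PV        t(t+1)·PV
  1        11.25        10.5634        10.5634          21.1268
  2         1.25         1.1021         2.2041           6.6124
  3         1.25         1.0348         3.1044          12.4177
  4         1.25         0.9717         3.8866          19.4331
  5         1.25         0.9124         4.5618          27.3705
  6         1.25         0.8567         5.1400          35.9800
  7       501.25       322.5575     2,257.9024      18,063.2195
  Σ                    337.9984     2,287.3628      18,186.1600
P = 337.9984.
Convexity = Σ t(t+1)·PV / [P·(1+y)²] = 18,186.1600 / (337.9984 × 1.134225) = 47.43808.

47.44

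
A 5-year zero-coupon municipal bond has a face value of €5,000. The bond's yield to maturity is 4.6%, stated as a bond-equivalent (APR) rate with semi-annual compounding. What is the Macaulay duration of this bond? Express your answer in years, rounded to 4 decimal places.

A zero-coupon bond has a single cash flow at maturity, so its Macaulay duration equals its maturity: 5 years.
(Equivalently: 10 semi-annual periods ÷ 2 = 5 years.)

5.0000 years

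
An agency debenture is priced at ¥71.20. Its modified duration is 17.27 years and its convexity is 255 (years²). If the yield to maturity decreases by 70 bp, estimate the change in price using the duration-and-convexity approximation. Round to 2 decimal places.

+¥9.05

Duration effect: -D_mod·Δy = -17.27 × (-0.007) = +0.120890
Convexity effect: ½·C·(Δy)² = 0.5 × 255 × (-0.007)² = +0.0062475
ΔP/P ≈ +0.120890 + 0.0062475 = +0.1271375
ΔP ≈ 71.20 × (+0.1271375) = +9.05219.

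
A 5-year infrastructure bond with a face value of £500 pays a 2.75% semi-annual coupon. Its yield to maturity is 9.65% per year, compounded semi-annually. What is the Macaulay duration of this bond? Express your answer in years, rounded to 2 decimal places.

4.64 years

Periodic yield y = 0.04825. Discount each cash flow and weight by its period:
  t   CF        PV=CF/(1+0.04825)^t    t·PV
  1        6.875         6.5585         6.5585
  2        6.875         6.2567        12.5133
  3        6.875         5.9687        17.9060
  4        6.875         5.6939        22.7758
  5        6.875         5.4319        27.1593
  6        6.875         5.1818        31.0910
  7        6.875         4.9433        34.6032
  8        6.875         4.7158        37.7263
  9        6.875         4.4987        40.4885
  10     506.875       316.4114     3,164.1143
  Σ                    365.6608     3,394.9362
Price P = Σ PV = 365.6608.
Macaulay duration = Σ(t·PV) / P = 3,394.9362 / 365.6608 = 9.28439 half-year periods.
In years: 9.28439 / 2 = 4.64219 years.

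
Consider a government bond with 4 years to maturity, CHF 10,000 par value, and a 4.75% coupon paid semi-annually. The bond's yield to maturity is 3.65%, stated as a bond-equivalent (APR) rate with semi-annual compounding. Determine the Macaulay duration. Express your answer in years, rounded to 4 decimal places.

3.6972 years

Periodic yield y = 0.01825. Discount each cash flow and weight by its period:
  t   CF        PV=CF/(1+0.01825)^t    t·PV
  1       237.50       233.2433       233.2433
  2       237.50       229.0629       458.1258
  3       237.50       224.9574       674.8723
  4       237.50       220.9255       883.7022
  5       237.50       216.9659     1,084.8296
  6       237.50       213.0773     1,278.4636
  7       237.50       209.2583     1,464.8081
  8    10,237.50     8,858.4669    70,867.7349
  Σ                 10,405.9575    76,945.7797
Price P = Σ PV = 10,405.9575.
Macaulay duration = Σ(t·PV) / P = 76,945.7797 / 10,405.9575 = 7.39440 half-year periods.
In years: 7.39440 / 2 = 3.69720 years.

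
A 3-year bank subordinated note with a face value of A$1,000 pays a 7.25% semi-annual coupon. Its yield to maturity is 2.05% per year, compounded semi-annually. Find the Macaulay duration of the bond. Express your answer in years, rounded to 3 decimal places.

2.769 years

Periodic yield y = 0.01025. Discount each cash flow and weight by its period:
  t   CF        PV=CF/(1+0.01025)^t    t·PV
  1        36.25        35.8822        35.8822
  2        36.25        35.5181        71.0363
  3        36.25        35.1578       105.4733
  4        36.25        34.8011       139.2043
  5        36.25        34.4480       172.2399
  6     1,036.25       974.7458     5,848.4750
  Σ                  1,150.5530     6,372.3110
Price P = Σ PV = 1,150.5530.
Macaulay duration = Σ(t·PV) / P = 6,372.3110 / 1,150.5530 = 5.53848 half-year periods.
In years: 5.53848 / 2 = 2.76924 years.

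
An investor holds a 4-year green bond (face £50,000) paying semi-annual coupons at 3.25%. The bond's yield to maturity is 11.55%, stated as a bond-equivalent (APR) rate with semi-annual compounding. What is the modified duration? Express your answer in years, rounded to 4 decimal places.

Periodic yield y = 0.05775. First find Macaulay duration:
  t   CF        PV=CF/(1+0.05775)^t    t·PV
  1       812.50       768.1399       768.1399
  2       812.50       726.2018     1,452.4035
  3       812.50       686.5533     2,059.6599
  4       812.50       649.0695     2,596.2782
  5       812.50       613.6323     3,068.1614
  6       812.50       580.1298     3,480.7787
  7       812.50       548.4564     3,839.1950
  8    50,812.50    32,426.9641   259,415.7129
  Σ                 36,999.1472   276,680.3296
P = 36,999.1472; Macaulay duration = 276,680.3296 / 36,999.1472 = 7.47802 half-year periods = 3.73901 years.
Modified duration = D_Mac / (1 + y) = 3.73901 / 1.05775 = 3.53487 years.

3.5349 years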